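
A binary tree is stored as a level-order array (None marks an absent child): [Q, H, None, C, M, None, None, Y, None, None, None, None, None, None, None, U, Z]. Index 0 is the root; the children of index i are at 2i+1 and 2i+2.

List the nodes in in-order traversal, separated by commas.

In-order visits the left subtree, then the node, then the right subtree.
At Q: go left to H.
  At H: go left to C.
    At C: go left to Y.
      At Y: go left to U.
        U is a leaf — visit U.
      Visit Y.
      At Y: go right to Z.
        Z is a leaf — visit Z.
    Visit C.
    At C: no right child.
  Visit H.
  At H: go right to M.
    M is a leaf — visit M.
Visit Q.
At Q: no right child.

U, Y, Z, C, H, M, Q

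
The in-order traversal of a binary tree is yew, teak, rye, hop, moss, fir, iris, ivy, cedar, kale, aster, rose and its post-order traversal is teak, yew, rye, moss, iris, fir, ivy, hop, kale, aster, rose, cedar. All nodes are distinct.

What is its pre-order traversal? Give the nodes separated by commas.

cedar, hop, rye, yew, teak, ivy, fir, moss, iris, rose, aster, kale

The last element of post-order is the root; it splits in-order into left and right subtrees.
Root cedar: left subtree has 8 nodes {yew, teak, rye, hop, moss, fir, iris, ivy}, right has 3 {kale, aster, rose}.
  Root hop: left subtree has 3 nodes {yew, teak, rye}, right has 4 {moss, fir, iris, ivy}.
    Root rye: left subtree has 2 nodes {yew, teak}, right has 0 { }.
      Root yew: left subtree has 0 nodes { }, right has 1 {teak}.
    Root ivy: left subtree has 3 nodes {moss, fir, iris}, right has 0 { }.
      Root fir: left subtree has 1 node {moss}, right has 1 {iris}.
  Root rose: left subtree has 2 nodes {kale, aster}, right has 0 { }.
    Root aster: left subtree has 1 node {kale}, right has 0 { }.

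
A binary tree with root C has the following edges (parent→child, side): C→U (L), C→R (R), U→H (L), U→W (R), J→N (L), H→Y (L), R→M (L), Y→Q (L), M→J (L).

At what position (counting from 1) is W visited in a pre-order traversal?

6

Pre-order visits the node, then its left subtree, then its right subtree.
Visit C.
At C: go left to U.
  Visit U.
  At U: go left to H.
    Visit H.
    At H: go left to Y.
      Visit Y.
      At Y: go left to Q.
        Q is a leaf — visit Q.
      At Y: no right child.
    At H: no right child.
  At U: go right to W.
    W is a leaf — visit W.
At C: go right to R.
  Visit R.
  At R: go left to M.
    Visit M.
    At M: go left to J.
      Visit J.
      At J: go left to N.
        N is a leaf — visit N.
      At J: no right child.
    At M: no right child.
  At R: no right child.
Full pre-order sequence: C, U, H, Y, Q, W, R, M, J, N.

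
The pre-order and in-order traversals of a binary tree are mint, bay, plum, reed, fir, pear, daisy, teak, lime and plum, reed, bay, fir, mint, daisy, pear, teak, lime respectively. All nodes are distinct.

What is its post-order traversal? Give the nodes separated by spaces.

reed plum fir bay daisy lime teak pear mint

The first element of pre-order is the root; it splits in-order into left and right subtrees.
Root mint: left subtree has 4 nodes {plum, reed, bay, fir}, right has 4 {daisy, pear, teak, lime}.
  Root bay: left subtree has 2 nodes {plum, reed}, right has 1 {fir}.
    Root plum: left subtree has 0 nodes { }, right has 1 {reed}.
  Root pear: left subtree has 1 node {daisy}, right has 2 {teak, lime}.
    Root teak: left subtree has 0 nodes { }, right has 1 {lime}.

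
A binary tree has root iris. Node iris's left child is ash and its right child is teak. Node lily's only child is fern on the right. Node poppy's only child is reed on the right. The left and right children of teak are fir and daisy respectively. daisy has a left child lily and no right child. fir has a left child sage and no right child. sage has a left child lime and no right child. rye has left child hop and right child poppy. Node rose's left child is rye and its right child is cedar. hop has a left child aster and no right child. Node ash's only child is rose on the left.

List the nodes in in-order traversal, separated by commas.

aster, hop, rye, poppy, reed, rose, cedar, ash, iris, lime, sage, fir, teak, lily, fern, daisy

In-order visits the left subtree, then the node, then the right subtree.
At iris: go left to ash.
  At ash: go left to rose.
    At rose: go left to rye.
      At rye: go left to hop.
        At hop: go left to aster.
          aster is a leaf — visit aster.
        Visit hop.
        At hop: no right child.
      Visit rye.
      At rye: go right to poppy.
        At poppy: no left child.
        Visit poppy.
        At poppy: go right to reed.
          reed is a leaf — visit reed.
    Visit rose.
    At rose: go right to cedar.
      cedar is a leaf — visit cedar.
  Visit ash.
  At ash: no right child.
Visit iris.
At iris: go right to teak.
  At teak: go left to fir.
    At fir: go left to sage.
      At sage: go left to lime.
        lime is a leaf — visit lime.
      Visit sage.
      At sage: no right child.
    Visit fir.
    At fir: no right child.
  Visit teak.
  At teak: go right to daisy.
    At daisy: go left to lily.
      At lily: no left child.
      Visit lily.
      At lily: go right to fern.
        fern is a leaf — visit fern.
    Visit daisy.
    At daisy: no right child.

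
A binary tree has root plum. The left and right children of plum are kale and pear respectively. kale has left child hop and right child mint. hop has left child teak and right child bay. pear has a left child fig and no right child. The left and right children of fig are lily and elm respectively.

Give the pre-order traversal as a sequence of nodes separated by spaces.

Pre-order visits the node, then its left subtree, then its right subtree.
Visit plum.
At plum: go left to kale.
  Visit kale.
  At kale: go left to hop.
    Visit hop.
    At hop: go left to teak.
      teak is a leaf — visit teak.
    At hop: go right to bay.
      bay is a leaf — visit bay.
  At kale: go right to mint.
    mint is a leaf — visit mint.
At plum: go right to pear.
  Visit pear.
  At pear: go left to fig.
    Visit fig.
    At fig: go left to lily.
      lily is a leaf — visit lily.
    At fig: go right to elm.
      elm is a leaf — visit elm.
  At pear: no right child.

plum kale hop teak bay mint pear fig lily elm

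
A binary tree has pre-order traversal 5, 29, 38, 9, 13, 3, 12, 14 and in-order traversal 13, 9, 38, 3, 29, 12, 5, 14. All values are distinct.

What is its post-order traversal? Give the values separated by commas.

The first element of pre-order is the root; it splits in-order into left and right subtrees.
Root 5: left subtree has 6 nodes {13, 9, 38, 3, 29, 12}, right has 1 {14}.
  Root 29: left subtree has 4 nodes {13, 9, 38, 3}, right has 1 {12}.
    Root 38: left subtree has 2 nodes {13, 9}, right has 1 {3}.
      Root 9: left subtree has 1 node {13}, right has 0 { }.

13, 9, 3, 38, 12, 29, 14, 5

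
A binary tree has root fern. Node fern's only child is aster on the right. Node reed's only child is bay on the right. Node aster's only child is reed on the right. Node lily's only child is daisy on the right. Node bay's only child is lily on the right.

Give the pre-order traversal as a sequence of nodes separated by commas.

Pre-order visits the node, then its left subtree, then its right subtree.
Visit fern.
At fern: no left child.
At fern: go right to aster.
  Visit aster.
  At aster: no left child.
  At aster: go right to reed.
    Visit reed.
    At reed: no left child.
    At reed: go right to bay.
      Visit bay.
      At bay: no left child.
      At bay: go right to lily.
        Visit lily.
        At lily: no left child.
        At lily: go right to daisy.
          daisy is a leaf — visit daisy.

fern, aster, reed, bay, lily, daisy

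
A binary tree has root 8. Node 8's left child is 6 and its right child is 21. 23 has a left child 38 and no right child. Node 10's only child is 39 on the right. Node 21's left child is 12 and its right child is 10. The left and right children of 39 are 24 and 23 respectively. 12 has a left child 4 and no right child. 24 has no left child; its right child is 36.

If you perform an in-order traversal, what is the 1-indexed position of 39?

9

In-order visits the left subtree, then the node, then the right subtree.
At 8: go left to 6.
  6 is a leaf — visit 6.
Visit 8.
At 8: go right to 21.
  At 21: go left to 12.
    At 12: go left to 4.
      4 is a leaf — visit 4.
    Visit 12.
    At 12: no right child.
  Visit 21.
  At 21: go right to 10.
    At 10: no left child.
    Visit 10.
    At 10: go right to 39.
      At 39: go left to 24.
        At 24: no left child.
        Visit 24.
        At 24: go right to 36.
          36 is a leaf — visit 36.
      Visit 39.
      At 39: go right to 23.
        At 23: go left to 38.
          38 is a leaf — visit 38.
        Visit 23.
        At 23: no right child.
Full in-order sequence: 6, 8, 4, 12, 21, 10, 24, 36, 39, 38, 23.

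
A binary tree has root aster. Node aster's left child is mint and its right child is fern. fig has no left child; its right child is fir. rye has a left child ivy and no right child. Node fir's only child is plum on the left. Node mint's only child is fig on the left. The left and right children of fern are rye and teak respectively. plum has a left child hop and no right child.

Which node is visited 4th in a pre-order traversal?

fir

Pre-order visits the node, then its left subtree, then its right subtree.
Visit aster.
At aster: go left to mint.
  Visit mint.
  At mint: go left to fig.
    Visit fig.
    At fig: no left child.
    At fig: go right to fir.
      Visit fir.
      At fir: go left to plum.
        Visit plum.
        At plum: go left to hop.
          hop is a leaf — visit hop.
        At plum: no right child.
      At fir: no right child.
  At mint: no right child.
At aster: go right to fern.
  Visit fern.
  At fern: go left to rye.
    Visit rye.
    At rye: go left to ivy.
      ivy is a leaf — visit ivy.
    At rye: no right child.
  At fern: go right to teak.
    teak is a leaf — visit teak.
Full pre-order sequence: aster, mint, fig, fir, plum, hop, fern, rye, ivy, teak.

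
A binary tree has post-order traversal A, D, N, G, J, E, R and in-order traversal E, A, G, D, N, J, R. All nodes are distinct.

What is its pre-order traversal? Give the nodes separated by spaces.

R E J G A N D

The last element of post-order is the root; it splits in-order into left and right subtrees.
Root R: left subtree has 6 nodes {E, A, G, D, N, J}, right has 0 { }.
  Root E: left subtree has 0 nodes { }, right has 5 {A, G, D, N, J}.
    Root J: left subtree has 4 nodes {A, G, D, N}, right has 0 { }.
      Root G: left subtree has 1 node {A}, right has 2 {D, N}.
        Root N: left subtree has 1 node {D}, right has 0 { }.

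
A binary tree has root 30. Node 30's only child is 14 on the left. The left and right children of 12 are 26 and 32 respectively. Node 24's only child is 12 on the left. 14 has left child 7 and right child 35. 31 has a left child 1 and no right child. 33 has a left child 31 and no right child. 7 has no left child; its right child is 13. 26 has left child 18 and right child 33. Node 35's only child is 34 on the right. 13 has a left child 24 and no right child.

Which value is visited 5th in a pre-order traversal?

Pre-order visits the node, then its left subtree, then its right subtree.
Visit 30.
At 30: go left to 14.
  Visit 14.
  At 14: go left to 7.
    Visit 7.
    At 7: no left child.
    At 7: go right to 13.
      Visit 13.
      At 13: go left to 24.
        Visit 24.
        At 24: go left to 12.
          Visit 12.
          At 12: go left to 26.
            Visit 26.
            At 26: go left to 18.
              18 is a leaf — visit 18.
            At 26: go right to 33.
              Visit 33.
              At 33: go left to 31.
                Visit 31.
                At 31: go left to 1.
                  1 is a leaf — visit 1.
                At 31: no right child.
              At 33: no right child.
          At 12: go right to 32.
            32 is a leaf — visit 32.
        At 24: no right child.
      At 13: no right child.
  At 14: go right to 35.
    Visit 35.
    At 35: no left child.
    At 35: go right to 34.
      34 is a leaf — visit 34.
At 30: no right child.
Full pre-order sequence: 30, 14, 7, 13, 24, 12, 26, 18, 33, 31, 1, 32, 35, 34.

24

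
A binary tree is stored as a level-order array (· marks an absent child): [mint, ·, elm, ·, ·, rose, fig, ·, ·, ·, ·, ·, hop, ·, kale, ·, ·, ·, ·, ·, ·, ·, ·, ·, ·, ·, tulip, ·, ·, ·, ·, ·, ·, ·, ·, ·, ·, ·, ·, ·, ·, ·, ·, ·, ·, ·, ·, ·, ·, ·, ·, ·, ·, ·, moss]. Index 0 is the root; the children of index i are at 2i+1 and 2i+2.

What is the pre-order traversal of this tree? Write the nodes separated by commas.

mint, elm, rose, hop, tulip, moss, fig, kale

Pre-order visits the node, then its left subtree, then its right subtree.
Visit mint.
At mint: no left child.
At mint: go right to elm.
  Visit elm.
  At elm: go left to rose.
    Visit rose.
    At rose: no left child.
    At rose: go right to hop.
      Visit hop.
      At hop: no left child.
      At hop: go right to tulip.
        Visit tulip.
        At tulip: no left child.
        At tulip: go right to moss.
          moss is a leaf — visit moss.
  At elm: go right to fig.
    Visit fig.
    At fig: no left child.
    At fig: go right to kale.
      kale is a leaf — visit kale.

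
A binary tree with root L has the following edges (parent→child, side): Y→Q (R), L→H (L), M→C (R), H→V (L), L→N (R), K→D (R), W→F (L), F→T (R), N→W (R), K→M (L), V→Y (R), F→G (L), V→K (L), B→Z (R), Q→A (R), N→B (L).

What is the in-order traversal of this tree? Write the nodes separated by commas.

M, C, K, D, V, Y, Q, A, H, L, B, Z, N, G, F, T, W

In-order visits the left subtree, then the node, then the right subtree.
At L: go left to H.
  At H: go left to V.
    At V: go left to K.
      At K: go left to M.
        At M: no left child.
        Visit M.
        At M: go right to C.
          C is a leaf — visit C.
      Visit K.
      At K: go right to D.
        D is a leaf — visit D.
    Visit V.
    At V: go right to Y.
      At Y: no left child.
      Visit Y.
      At Y: go right to Q.
        At Q: no left child.
        Visit Q.
        At Q: go right to A.
          A is a leaf — visit A.
  Visit H.
  At H: no right child.
Visit L.
At L: go right to N.
  At N: go left to B.
    At B: no left child.
    Visit B.
    At B: go right to Z.
      Z is a leaf — visit Z.
  Visit N.
  At N: go right to W.
    At W: go left to F.
      At F: go left to G.
        G is a leaf — visit G.
      Visit F.
      At F: go right to T.
        T is a leaf — visit T.
    Visit W.
    At W: no right child.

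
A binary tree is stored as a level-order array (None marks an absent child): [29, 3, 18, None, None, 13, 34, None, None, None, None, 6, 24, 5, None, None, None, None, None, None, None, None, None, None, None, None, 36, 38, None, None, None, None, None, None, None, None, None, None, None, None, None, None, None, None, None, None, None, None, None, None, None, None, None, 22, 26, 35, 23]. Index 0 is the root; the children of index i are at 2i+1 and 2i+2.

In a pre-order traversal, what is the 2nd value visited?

3

Pre-order visits the node, then its left subtree, then its right subtree.
Visit 29.
At 29: go left to 3.
  3 is a leaf — visit 3.
At 29: go right to 18.
  Visit 18.
  At 18: go left to 13.
    Visit 13.
    At 13: go left to 6.
      6 is a leaf — visit 6.
    At 13: go right to 24.
      Visit 24.
      At 24: no left child.
      At 24: go right to 36.
        Visit 36.
        At 36: go left to 22.
          22 is a leaf — visit 22.
        At 36: go right to 26.
          26 is a leaf — visit 26.
  At 18: go right to 34.
    Visit 34.
    At 34: go left to 5.
      Visit 5.
      At 5: go left to 38.
        Visit 38.
        At 38: go left to 35.
          35 is a leaf — visit 35.
        At 38: go right to 23.
          23 is a leaf — visit 23.
      At 5: no right child.
    At 34: no right child.
Full pre-order sequence: 29, 3, 18, 13, 6, 24, 36, 22, 26, 34, 5, 38, 35, 23.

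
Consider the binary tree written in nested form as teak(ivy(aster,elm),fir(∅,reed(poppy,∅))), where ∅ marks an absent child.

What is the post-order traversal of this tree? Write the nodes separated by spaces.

aster elm ivy poppy reed fir teak

Post-order visits the left subtree, then the right subtree, then the node.
At teak: go left to ivy.
  At ivy: go left to aster.
    aster is a leaf — visit aster.
  At ivy: go right to elm.
    elm is a leaf — visit elm.
  Visit ivy.
At teak: go right to fir.
  At fir: no left child.
  At fir: go right to reed.
    At reed: go left to poppy.
      poppy is a leaf — visit poppy.
    At reed: no right child.
    Visit reed.
  Visit fir.
Visit teak.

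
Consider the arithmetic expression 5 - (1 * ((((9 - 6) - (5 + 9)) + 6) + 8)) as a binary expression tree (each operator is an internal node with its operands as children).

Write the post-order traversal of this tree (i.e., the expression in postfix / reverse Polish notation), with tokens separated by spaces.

5 1 9 6 - 5 9 + - 6 + 8 + * -

Post-order on an expression tree gives postfix notation: for each operator, emit left operand, right operand, then the operator.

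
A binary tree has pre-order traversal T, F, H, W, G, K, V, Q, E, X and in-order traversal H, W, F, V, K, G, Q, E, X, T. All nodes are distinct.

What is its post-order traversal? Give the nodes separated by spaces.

The first element of pre-order is the root; it splits in-order into left and right subtrees.
Root T: left subtree has 9 nodes {H, W, F, V, K, G, Q, E, X}, right has 0 { }.
  Root F: left subtree has 2 nodes {H, W}, right has 6 {V, K, G, Q, E, X}.
    Root H: left subtree has 0 nodes { }, right has 1 {W}.
    Root G: left subtree has 2 nodes {V, K}, right has 3 {Q, E, X}.
      Root K: left subtree has 1 node {V}, right has 0 { }.
      Root Q: left subtree has 0 nodes { }, right has 2 {E, X}.
        Root E: left subtree has 0 nodes { }, right has 1 {X}.

W H V K X E Q G F T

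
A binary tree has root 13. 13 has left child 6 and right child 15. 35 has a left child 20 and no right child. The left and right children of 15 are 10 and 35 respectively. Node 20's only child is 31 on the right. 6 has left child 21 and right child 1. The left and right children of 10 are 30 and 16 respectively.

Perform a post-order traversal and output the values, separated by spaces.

Post-order visits the left subtree, then the right subtree, then the node.
At 13: go left to 6.
  At 6: go left to 21.
    21 is a leaf — visit 21.
  At 6: go right to 1.
    1 is a leaf — visit 1.
  Visit 6.
At 13: go right to 15.
  At 15: go left to 10.
    At 10: go left to 30.
      30 is a leaf — visit 30.
    At 10: go right to 16.
      16 is a leaf — visit 16.
    Visit 10.
  At 15: go right to 35.
    At 35: go left to 20.
      At 20: no left child.
      At 20: go right to 31.
        31 is a leaf — visit 31.
      Visit 20.
    At 35: no right child.
    Visit 35.
  Visit 15.
Visit 13.

21 1 6 30 16 10 31 20 35 15 13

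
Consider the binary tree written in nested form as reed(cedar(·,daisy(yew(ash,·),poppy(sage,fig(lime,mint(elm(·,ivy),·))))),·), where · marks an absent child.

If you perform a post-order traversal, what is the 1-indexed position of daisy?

10

Post-order visits the left subtree, then the right subtree, then the node.
At reed: go left to cedar.
  At cedar: no left child.
  At cedar: go right to daisy.
    At daisy: go left to yew.
      At yew: go left to ash.
        ash is a leaf — visit ash.
      At yew: no right child.
      Visit yew.
    At daisy: go right to poppy.
      At poppy: go left to sage.
        sage is a leaf — visit sage.
      At poppy: go right to fig.
        At fig: go left to lime.
          lime is a leaf — visit lime.
        At fig: go right to mint.
          At mint: go left to elm.
            At elm: no left child.
            At elm: go right to ivy.
              ivy is a leaf — visit ivy.
            Visit elm.
          At mint: no right child.
          Visit mint.
        Visit fig.
      Visit poppy.
    Visit daisy.
  Visit cedar.
At reed: no right child.
Visit reed.
Full post-order sequence: ash, yew, sage, lime, ivy, elm, mint, fig, poppy, daisy, cedar, reed.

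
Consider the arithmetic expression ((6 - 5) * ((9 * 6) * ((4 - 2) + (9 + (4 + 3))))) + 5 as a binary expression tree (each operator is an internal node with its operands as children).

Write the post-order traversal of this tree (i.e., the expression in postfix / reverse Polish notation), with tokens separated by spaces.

6 5 - 9 6 * 4 2 - 9 4 3 + + + * * 5 +

Post-order on an expression tree gives postfix notation: for each operator, emit left operand, right operand, then the operator.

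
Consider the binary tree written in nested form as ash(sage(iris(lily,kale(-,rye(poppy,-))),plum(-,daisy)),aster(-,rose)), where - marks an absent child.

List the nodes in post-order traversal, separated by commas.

lily, poppy, rye, kale, iris, daisy, plum, sage, rose, aster, ash

Post-order visits the left subtree, then the right subtree, then the node.
At ash: go left to sage.
  At sage: go left to iris.
    At iris: go left to lily.
      lily is a leaf — visit lily.
    At iris: go right to kale.
      At kale: no left child.
      At kale: go right to rye.
        At rye: go left to poppy.
          poppy is a leaf — visit poppy.
        At rye: no right child.
        Visit rye.
      Visit kale.
    Visit iris.
  At sage: go right to plum.
    At plum: no left child.
    At plum: go right to daisy.
      daisy is a leaf — visit daisy.
    Visit plum.
  Visit sage.
At ash: go right to aster.
  At aster: no left child.
  At aster: go right to rose.
    rose is a leaf — visit rose.
  Visit aster.
Visit ash.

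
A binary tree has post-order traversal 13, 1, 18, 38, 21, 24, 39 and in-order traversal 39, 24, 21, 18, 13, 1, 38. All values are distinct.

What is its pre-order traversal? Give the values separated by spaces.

39 24 21 38 18 1 13

The last element of post-order is the root; it splits in-order into left and right subtrees.
Root 39: left subtree has 0 nodes { }, right has 6 {24, 21, 18, 13, 1, 38}.
  Root 24: left subtree has 0 nodes { }, right has 5 {21, 18, 13, 1, 38}.
    Root 21: left subtree has 0 nodes { }, right has 4 {18, 13, 1, 38}.
      Root 38: left subtree has 3 nodes {18, 13, 1}, right has 0 { }.
        Root 18: left subtree has 0 nodes { }, right has 2 {13, 1}.
          Root 1: left subtree has 1 node {13}, right has 0 { }.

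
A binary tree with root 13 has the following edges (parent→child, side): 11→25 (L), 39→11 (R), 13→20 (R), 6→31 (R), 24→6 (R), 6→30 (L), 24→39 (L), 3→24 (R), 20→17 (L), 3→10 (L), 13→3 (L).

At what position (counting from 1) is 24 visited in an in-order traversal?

6

In-order visits the left subtree, then the node, then the right subtree.
At 13: go left to 3.
  At 3: go left to 10.
    10 is a leaf — visit 10.
  Visit 3.
  At 3: go right to 24.
    At 24: go left to 39.
      At 39: no left child.
      Visit 39.
      At 39: go right to 11.
        At 11: go left to 25.
          25 is a leaf — visit 25.
        Visit 11.
        At 11: no right child.
    Visit 24.
    At 24: go right to 6.
      At 6: go left to 30.
        30 is a leaf — visit 30.
      Visit 6.
      At 6: go right to 31.
        31 is a leaf — visit 31.
Visit 13.
At 13: go right to 20.
  At 20: go left to 17.
    17 is a leaf — visit 17.
  Visit 20.
  At 20: no right child.
Full in-order sequence: 10, 3, 39, 25, 11, 24, 30, 6, 31, 13, 17, 20.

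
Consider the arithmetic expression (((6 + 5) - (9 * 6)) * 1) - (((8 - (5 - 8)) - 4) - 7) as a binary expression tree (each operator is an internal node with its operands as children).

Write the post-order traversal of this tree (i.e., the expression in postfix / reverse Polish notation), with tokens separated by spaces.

6 5 + 9 6 * - 1 * 8 5 8 - - 4 - 7 - -

Post-order on an expression tree gives postfix notation: for each operator, emit left operand, right operand, then the operator.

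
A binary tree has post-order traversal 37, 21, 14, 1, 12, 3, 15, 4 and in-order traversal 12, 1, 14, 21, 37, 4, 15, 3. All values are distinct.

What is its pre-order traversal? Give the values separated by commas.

The last element of post-order is the root; it splits in-order into left and right subtrees.
Root 4: left subtree has 5 nodes {12, 1, 14, 21, 37}, right has 2 {15, 3}.
  Root 12: left subtree has 0 nodes { }, right has 4 {1, 14, 21, 37}.
    Root 1: left subtree has 0 nodes { }, right has 3 {14, 21, 37}.
      Root 14: left subtree has 0 nodes { }, right has 2 {21, 37}.
        Root 21: left subtree has 0 nodes { }, right has 1 {37}.
  Root 15: left subtree has 0 nodes { }, right has 1 {3}.

4, 12, 1, 14, 21, 37, 15, 3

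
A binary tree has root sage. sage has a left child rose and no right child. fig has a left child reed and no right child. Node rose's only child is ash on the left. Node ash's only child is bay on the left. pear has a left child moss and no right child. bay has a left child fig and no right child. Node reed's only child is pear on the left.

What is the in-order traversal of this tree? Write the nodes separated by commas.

In-order visits the left subtree, then the node, then the right subtree.
At sage: go left to rose.
  At rose: go left to ash.
    At ash: go left to bay.
      At bay: go left to fig.
        At fig: go left to reed.
          At reed: go left to pear.
            At pear: go left to moss.
              moss is a leaf — visit moss.
            Visit pear.
            At pear: no right child.
          Visit reed.
          At reed: no right child.
        Visit fig.
        At fig: no right child.
      Visit bay.
      At bay: no right child.
    Visit ash.
    At ash: no right child.
  Visit rose.
  At rose: no right child.
Visit sage.
At sage: no right child.

moss, pear, reed, fig, bay, ash, rose, sage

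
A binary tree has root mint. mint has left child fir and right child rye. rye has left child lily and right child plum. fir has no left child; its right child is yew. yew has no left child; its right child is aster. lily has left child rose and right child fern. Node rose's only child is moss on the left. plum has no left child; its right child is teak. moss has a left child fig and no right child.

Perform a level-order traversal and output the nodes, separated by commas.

Level-order visits nodes level by level from the root, left to right within each level.
Level 0: mint
Level 1: fir, rye
Level 2: yew, lily, plum
Level 3: aster, rose, fern, teak
Level 4: moss
Level 5: fig

mint, fir, rye, yew, lily, plum, aster, rose, fern, teak, moss, fig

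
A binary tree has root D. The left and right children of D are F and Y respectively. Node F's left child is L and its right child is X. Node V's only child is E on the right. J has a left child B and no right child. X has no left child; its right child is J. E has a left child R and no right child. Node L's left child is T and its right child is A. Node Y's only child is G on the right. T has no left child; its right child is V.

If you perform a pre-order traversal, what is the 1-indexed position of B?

Pre-order visits the node, then its left subtree, then its right subtree.
Visit D.
At D: go left to F.
  Visit F.
  At F: go left to L.
    Visit L.
    At L: go left to T.
      Visit T.
      At T: no left child.
      At T: go right to V.
        Visit V.
        At V: no left child.
        At V: go right to E.
          Visit E.
          At E: go left to R.
            R is a leaf — visit R.
          At E: no right child.
    At L: go right to A.
      A is a leaf — visit A.
  At F: go right to X.
    Visit X.
    At X: no left child.
    At X: go right to J.
      Visit J.
      At J: go left to B.
        B is a leaf — visit B.
      At J: no right child.
At D: go right to Y.
  Visit Y.
  At Y: no left child.
  At Y: go right to G.
    G is a leaf — visit G.
Full pre-order sequence: D, F, L, T, V, E, R, A, X, J, B, Y, G.

11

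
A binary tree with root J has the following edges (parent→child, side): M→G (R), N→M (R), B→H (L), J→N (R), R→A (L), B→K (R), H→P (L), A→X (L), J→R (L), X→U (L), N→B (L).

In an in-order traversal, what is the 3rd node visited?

A

In-order visits the left subtree, then the node, then the right subtree.
At J: go left to R.
  At R: go left to A.
    At A: go left to X.
      At X: go left to U.
        U is a leaf — visit U.
      Visit X.
      At X: no right child.
    Visit A.
    At A: no right child.
  Visit R.
  At R: no right child.
Visit J.
At J: go right to N.
  At N: go left to B.
    At B: go left to H.
      At H: go left to P.
        P is a leaf — visit P.
      Visit H.
      At H: no right child.
    Visit B.
    At B: go right to K.
      K is a leaf — visit K.
  Visit N.
  At N: go right to M.
    At M: no left child.
    Visit M.
    At M: go right to G.
      G is a leaf — visit G.
Full in-order sequence: U, X, A, R, J, P, H, B, K, N, M, G.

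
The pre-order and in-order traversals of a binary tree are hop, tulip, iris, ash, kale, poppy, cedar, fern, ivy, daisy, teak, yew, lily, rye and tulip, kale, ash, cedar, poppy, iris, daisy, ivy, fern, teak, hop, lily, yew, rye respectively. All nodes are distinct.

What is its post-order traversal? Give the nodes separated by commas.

The first element of pre-order is the root; it splits in-order into left and right subtrees.
Root hop: left subtree has 10 nodes {tulip, kale, ash, cedar, poppy, iris, daisy, ivy, fern, teak}, right has 3 {lily, yew, rye}.
  Root tulip: left subtree has 0 nodes { }, right has 9 {kale, ash, cedar, poppy, iris, daisy, ivy, fern, teak}.
    Root iris: left subtree has 4 nodes {kale, ash, cedar, poppy}, right has 4 {daisy, ivy, fern, teak}.
      Root ash: left subtree has 1 node {kale}, right has 2 {cedar, poppy}.
        Root poppy: left subtree has 1 node {cedar}, right has 0 { }.
      Root fern: left subtree has 2 nodes {daisy, ivy}, right has 1 {teak}.
        Root ivy: left subtree has 1 node {daisy}, right has 0 { }.
  Root yew: left subtree has 1 node {lily}, right has 1 {rye}.

kale, cedar, poppy, ash, daisy, ivy, teak, fern, iris, tulip, lily, rye, yew, hop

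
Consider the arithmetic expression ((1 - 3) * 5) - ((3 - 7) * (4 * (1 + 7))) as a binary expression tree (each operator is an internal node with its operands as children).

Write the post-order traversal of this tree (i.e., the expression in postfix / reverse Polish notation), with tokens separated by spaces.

Post-order on an expression tree gives postfix notation: for each operator, emit left operand, right operand, then the operator.

1 3 - 5 * 3 7 - 4 1 7 + * * -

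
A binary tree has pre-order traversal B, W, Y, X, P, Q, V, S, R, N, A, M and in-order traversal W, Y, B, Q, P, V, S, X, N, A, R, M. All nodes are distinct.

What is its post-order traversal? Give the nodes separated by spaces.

The first element of pre-order is the root; it splits in-order into left and right subtrees.
Root B: left subtree has 2 nodes {W, Y}, right has 9 {Q, P, V, S, X, N, A, R, M}.
  Root W: left subtree has 0 nodes { }, right has 1 {Y}.
  Root X: left subtree has 4 nodes {Q, P, V, S}, right has 4 {N, A, R, M}.
    Root P: left subtree has 1 node {Q}, right has 2 {V, S}.
      Root V: left subtree has 0 nodes { }, right has 1 {S}.
    Root R: left subtree has 2 nodes {N, A}, right has 1 {M}.
      Root N: left subtree has 0 nodes { }, right has 1 {A}.

Y W Q S V P A N M R X B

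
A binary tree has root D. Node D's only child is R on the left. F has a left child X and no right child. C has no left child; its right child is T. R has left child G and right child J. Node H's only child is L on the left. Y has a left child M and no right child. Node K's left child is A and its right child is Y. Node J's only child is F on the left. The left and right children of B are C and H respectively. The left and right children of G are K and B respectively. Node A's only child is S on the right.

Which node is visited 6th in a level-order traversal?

B

Level-order visits nodes level by level from the root, left to right within each level.
Level 0: D
Level 1: R
Level 2: G, J
Level 3: K, B, F
Level 4: A, Y, C, H, X
Level 5: S, M, T, L
Full level-order sequence: D, R, G, J, K, B, F, A, Y, C, H, X, S, M, T, L.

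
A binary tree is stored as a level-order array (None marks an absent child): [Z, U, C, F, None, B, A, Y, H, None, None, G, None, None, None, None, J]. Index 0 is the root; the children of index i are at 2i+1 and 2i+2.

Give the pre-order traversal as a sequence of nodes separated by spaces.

Z U F Y J H C B G A

Pre-order visits the node, then its left subtree, then its right subtree.
Visit Z.
At Z: go left to U.
  Visit U.
  At U: go left to F.
    Visit F.
    At F: go left to Y.
      Visit Y.
      At Y: no left child.
      At Y: go right to J.
        J is a leaf — visit J.
    At F: go right to H.
      H is a leaf — visit H.
  At U: no right child.
At Z: go right to C.
  Visit C.
  At C: go left to B.
    Visit B.
    At B: go left to G.
      G is a leaf — visit G.
    At B: no right child.
  At C: go right to A.
    A is a leaf — visit A.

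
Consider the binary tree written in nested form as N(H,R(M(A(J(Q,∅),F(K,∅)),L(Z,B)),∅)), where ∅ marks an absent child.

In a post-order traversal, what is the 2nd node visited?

Q

Post-order visits the left subtree, then the right subtree, then the node.
At N: go left to H.
  H is a leaf — visit H.
At N: go right to R.
  At R: go left to M.
    At M: go left to A.
      At A: go left to J.
        At J: go left to Q.
          Q is a leaf — visit Q.
        At J: no right child.
        Visit J.
      At A: go right to F.
        At F: go left to K.
          K is a leaf — visit K.
        At F: no right child.
        Visit F.
      Visit A.
    At M: go right to L.
      At L: go left to Z.
        Z is a leaf — visit Z.
      At L: go right to B.
        B is a leaf — visit B.
      Visit L.
    Visit M.
  At R: no right child.
  Visit R.
Visit N.
Full post-order sequence: H, Q, J, K, F, A, Z, B, L, M, R, N.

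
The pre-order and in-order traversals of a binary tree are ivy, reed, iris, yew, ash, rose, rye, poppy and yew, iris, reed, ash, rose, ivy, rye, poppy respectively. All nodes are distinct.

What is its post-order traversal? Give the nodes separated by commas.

The first element of pre-order is the root; it splits in-order into left and right subtrees.
Root ivy: left subtree has 5 nodes {yew, iris, reed, ash, rose}, right has 2 {rye, poppy}.
  Root reed: left subtree has 2 nodes {yew, iris}, right has 2 {ash, rose}.
    Root iris: left subtree has 1 node {yew}, right has 0 { }.
    Root ash: left subtree has 0 nodes { }, right has 1 {rose}.
  Root rye: left subtree has 0 nodes { }, right has 1 {poppy}.

yew, iris, rose, ash, reed, poppy, rye, ivy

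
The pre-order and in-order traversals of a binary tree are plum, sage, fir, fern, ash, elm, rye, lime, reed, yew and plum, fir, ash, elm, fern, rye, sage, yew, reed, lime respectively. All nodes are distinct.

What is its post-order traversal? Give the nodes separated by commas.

elm, ash, rye, fern, fir, yew, reed, lime, sage, plum

The first element of pre-order is the root; it splits in-order into left and right subtrees.
Root plum: left subtree has 0 nodes { }, right has 9 {fir, ash, elm, fern, rye, sage, yew, reed, lime}.
  Root sage: left subtree has 5 nodes {fir, ash, elm, fern, rye}, right has 3 {yew, reed, lime}.
    Root fir: left subtree has 0 nodes { }, right has 4 {ash, elm, fern, rye}.
      Root fern: left subtree has 2 nodes {ash, elm}, right has 1 {rye}.
        Root ash: left subtree has 0 nodes { }, right has 1 {elm}.
    Root lime: left subtree has 2 nodes {yew, reed}, right has 0 { }.
      Root reed: left subtree has 1 node {yew}, right has 0 { }.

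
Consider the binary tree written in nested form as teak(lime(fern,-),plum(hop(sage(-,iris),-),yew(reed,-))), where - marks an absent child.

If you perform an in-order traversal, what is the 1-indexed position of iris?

5

In-order visits the left subtree, then the node, then the right subtree.
At teak: go left to lime.
  At lime: go left to fern.
    fern is a leaf — visit fern.
  Visit lime.
  At lime: no right child.
Visit teak.
At teak: go right to plum.
  At plum: go left to hop.
    At hop: go left to sage.
      At sage: no left child.
      Visit sage.
      At sage: go right to iris.
        iris is a leaf — visit iris.
    Visit hop.
    At hop: no right child.
  Visit plum.
  At plum: go right to yew.
    At yew: go left to reed.
      reed is a leaf — visit reed.
    Visit yew.
    At yew: no right child.
Full in-order sequence: fern, lime, teak, sage, iris, hop, plum, reed, yew.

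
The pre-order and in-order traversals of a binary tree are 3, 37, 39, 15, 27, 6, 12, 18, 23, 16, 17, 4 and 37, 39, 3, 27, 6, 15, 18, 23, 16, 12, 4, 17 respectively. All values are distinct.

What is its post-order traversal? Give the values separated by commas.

The first element of pre-order is the root; it splits in-order into left and right subtrees.
Root 3: left subtree has 2 nodes {37, 39}, right has 9 {27, 6, 15, 18, 23, 16, 12, 4, 17}.
  Root 37: left subtree has 0 nodes { }, right has 1 {39}.
  Root 15: left subtree has 2 nodes {27, 6}, right has 6 {18, 23, 16, 12, 4, 17}.
    Root 27: left subtree has 0 nodes { }, right has 1 {6}.
    Root 12: left subtree has 3 nodes {18, 23, 16}, right has 2 {4, 17}.
      Root 18: left subtree has 0 nodes { }, right has 2 {23, 16}.
        Root 23: left subtree has 0 nodes { }, right has 1 {16}.
      Root 17: left subtree has 1 node {4}, right has 0 { }.

39, 37, 6, 27, 16, 23, 18, 4, 17, 12, 15, 3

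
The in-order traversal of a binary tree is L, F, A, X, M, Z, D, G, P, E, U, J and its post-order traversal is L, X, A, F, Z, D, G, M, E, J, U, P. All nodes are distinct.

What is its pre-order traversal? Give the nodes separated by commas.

The last element of post-order is the root; it splits in-order into left and right subtrees.
Root P: left subtree has 8 nodes {L, F, A, X, M, Z, D, G}, right has 3 {E, U, J}.
  Root M: left subtree has 4 nodes {L, F, A, X}, right has 3 {Z, D, G}.
    Root F: left subtree has 1 node {L}, right has 2 {A, X}.
      Root A: left subtree has 0 nodes { }, right has 1 {X}.
    Root G: left subtree has 2 nodes {Z, D}, right has 0 { }.
      Root D: left subtree has 1 node {Z}, right has 0 { }.
  Root U: left subtree has 1 node {E}, right has 1 {J}.

P, M, F, L, A, X, G, D, Z, U, E, J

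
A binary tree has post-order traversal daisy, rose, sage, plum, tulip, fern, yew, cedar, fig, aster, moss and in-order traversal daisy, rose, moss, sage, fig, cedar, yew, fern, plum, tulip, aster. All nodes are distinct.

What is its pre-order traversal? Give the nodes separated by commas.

The last element of post-order is the root; it splits in-order into left and right subtrees.
Root moss: left subtree has 2 nodes {daisy, rose}, right has 8 {sage, fig, cedar, yew, fern, plum, tulip, aster}.
  Root rose: left subtree has 1 node {daisy}, right has 0 { }.
  Root aster: left subtree has 7 nodes {sage, fig, cedar, yew, fern, plum, tulip}, right has 0 { }.
    Root fig: left subtree has 1 node {sage}, right has 5 {cedar, yew, fern, plum, tulip}.
      Root cedar: left subtree has 0 nodes { }, right has 4 {yew, fern, plum, tulip}.
        Root yew: left subtree has 0 nodes { }, right has 3 {fern, plum, tulip}.
          Root fern: left subtree has 0 nodes { }, right has 2 {plum, tulip}.
            Root tulip: left subtree has 1 node {plum}, right has 0 { }.

moss, rose, daisy, aster, fig, sage, cedar, yew, fern, tulip, plum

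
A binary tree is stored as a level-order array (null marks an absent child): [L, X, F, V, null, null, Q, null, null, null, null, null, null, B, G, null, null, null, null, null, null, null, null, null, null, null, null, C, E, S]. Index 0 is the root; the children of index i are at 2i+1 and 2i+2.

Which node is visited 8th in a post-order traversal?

Post-order visits the left subtree, then the right subtree, then the node.
At L: go left to X.
  At X: go left to V.
    V is a leaf — visit V.
  At X: no right child.
  Visit X.
At L: go right to F.
  At F: no left child.
  At F: go right to Q.
    At Q: go left to B.
      At B: go left to C.
        C is a leaf — visit C.
      At B: go right to E.
        E is a leaf — visit E.
      Visit B.
    At Q: go right to G.
      At G: go left to S.
        S is a leaf — visit S.
      At G: no right child.
      Visit G.
    Visit Q.
  Visit F.
Visit L.
Full post-order sequence: V, X, C, E, B, S, G, Q, F, L.

Q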